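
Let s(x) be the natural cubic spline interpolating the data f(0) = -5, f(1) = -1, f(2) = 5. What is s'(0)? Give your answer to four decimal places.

3.5000

Let σ_i = s''(x_i). Step sizes h_i = 1, 1; slopes of the chords Δ_i = (y_(i+1) - y_i)/h_i = 4, 6.
  1·σ_0 + 4·σ_1 + 1·σ_2 = 6(Δ_1 - Δ_0) = 12
Natural end conditions: σ_0 = σ_2 = 0.
Solving the tridiagonal system: σ_0 = 0, σ_1 = 3, σ_2 = 0.
On [0, 1], s'(x) = b_0 + 2c_0·x + 3d_0·x² with b_0 = Δ_0 - h_0(2σ_0 + σ_1)/6 = 7/2, c_0 = σ_0/2 = 0, d_0 = (σ_1 - σ_0)/(6h_0) = 1/2. So s'(0) = 7/2.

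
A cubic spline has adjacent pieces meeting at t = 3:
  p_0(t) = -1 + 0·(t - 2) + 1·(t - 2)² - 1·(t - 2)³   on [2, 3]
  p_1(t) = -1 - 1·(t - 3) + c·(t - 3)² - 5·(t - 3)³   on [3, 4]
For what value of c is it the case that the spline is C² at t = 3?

p_0''(t) = 2 - 6·(t - 2), so p_0''(3) = -4. On the right, p_1''(3) = 2c, so c = -2.

-2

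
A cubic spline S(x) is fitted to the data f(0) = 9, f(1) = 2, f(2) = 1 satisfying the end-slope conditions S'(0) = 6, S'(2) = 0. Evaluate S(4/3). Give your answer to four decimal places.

0.6296

Let M_i = S''(x_i). Step sizes h_i = 1, 1; slopes of the chords Δ_i = (y_(i+1) - y_i)/h_i = -7, -1.
  1·M_0 + 4·M_1 + 1·M_2 = 6(Δ_1 - Δ_0) = 36
Clamped end conditions give two more equations: 2h_0·M_0 + h_0·M_1 = 6(Δ_0 - S'(0)) = -78 and h_1·M_1 + 2h_1·M_2 = 6(S'(2) - Δ_1) = 6.
Solving the tridiagonal system: M_0 = -51, M_1 = 24, M_2 = -9.
On [1, 2], S(x) = 2 - 15/2·(x - 1) + 12·(x - 1)² - 11/2·(x - 1)³.
With (x - 1) = 1/3: S(4/3) = 17/27.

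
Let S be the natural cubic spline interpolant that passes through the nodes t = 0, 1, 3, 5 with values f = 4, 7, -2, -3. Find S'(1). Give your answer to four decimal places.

Put M_i = S'' at the i-th knot. Here h = (1, 2, 2) and Δ = (3, -9/2, -1/2), so the interior equations h_(i-1)·M_(i-1) + 2(h_(i-1)+h_i)·M_i + h_i·M_(i+1) = 6(Δ_i − Δ_(i-1)) read
  1·M_0 + 6·M_1 + 2·M_2 = 6(Δ_1 - Δ_0) = -45
  2·M_1 + 8·M_2 + 2·M_3 = 6(Δ_2 - Δ_1) = 24
Natural end conditions: M_0 = M_3 = 0.
Solving the tridiagonal system: M_0 = 0, M_1 = -102/11, M_2 = 117/22, M_3 = 0.
On [1, 3], S'(t) = b_1 + 2c_1·(t - 1) + 3d_1·(t - 1)² with b_1 = Δ_1 - h_1(2M_1 + M_2)/6 = -1/11, c_1 = M_1/2 = -51/11, d_1 = (M_2 - M_1)/(6h_1) = 107/88. So S'(1) = -1/11.

-0.0909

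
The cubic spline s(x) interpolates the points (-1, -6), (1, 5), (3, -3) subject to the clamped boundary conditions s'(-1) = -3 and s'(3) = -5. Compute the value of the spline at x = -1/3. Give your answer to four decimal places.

Write M_i for s''(x_i). With h_i = 2, 2 and divided differences Δ_i = 11/2, -4, the continuity of s' gives the tridiagonal system
  2·M_0 + 8·M_1 + 2·M_2 = 6(Δ_1 - Δ_0) = -57
Clamped end conditions give two more equations: 2h_0·M_0 + h_0·M_1 = 6(Δ_0 - s'(-1)) = 51 and h_1·M_1 + 2h_1·M_2 = 6(s'(3) - Δ_1) = -6.
Solving the tridiagonal system: M_0 = 155/8, M_1 = -53/4, M_2 = 41/8.
On [-1, 1], s(x) = -6 - 3·(x + 1) + 155/16·(x + 1)² - 87/32·(x + 1)³.
With (x + 1) = 2/3: s(-1/3) = -9/2.

-4.5000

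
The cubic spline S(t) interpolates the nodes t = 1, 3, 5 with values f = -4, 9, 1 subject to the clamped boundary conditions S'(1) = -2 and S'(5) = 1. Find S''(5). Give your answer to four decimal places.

16.1250

Put m_i = S'' at the i-th knot. Here h = (2, 2) and Δ = (13/2, -4), so the interior equations h_(i-1)·m_(i-1) + 2(h_(i-1)+h_i)·m_i + h_i·m_(i+1) = 6(Δ_i − Δ_(i-1)) read
  2·m_0 + 8·m_1 + 2·m_2 = 6(Δ_1 - Δ_0) = -63
Clamped end conditions give two more equations: 2h_0·m_0 + h_0·m_1 = 6(Δ_0 - S'(1)) = 51 and h_1·m_1 + 2h_1·m_2 = 6(S'(5) - Δ_1) = 30.
Forward elimination and back-substitution give m_0 = 171/8, m_1 = -69/4, m_2 = 129/8.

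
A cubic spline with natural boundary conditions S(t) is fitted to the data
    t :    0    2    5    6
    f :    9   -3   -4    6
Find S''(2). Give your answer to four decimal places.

1.2113

Put m_i = S'' at the i-th knot. Here h = (2, 3, 1) and Δ = (-6, -1/3, 10), so the interior equations h_(i-1)·m_(i-1) + 2(h_(i-1)+h_i)·m_i + h_i·m_(i+1) = 6(Δ_i − Δ_(i-1)) read
  2·m_0 + 10·m_1 + 3·m_2 = 6(Δ_1 - Δ_0) = 34
  3·m_1 + 8·m_2 + 1·m_3 = 6(Δ_2 - Δ_1) = 62
Natural end conditions: m_0 = m_3 = 0.
Hence m_0 = 0, m_1 = 86/71, m_2 = 518/71, m_3 = 0.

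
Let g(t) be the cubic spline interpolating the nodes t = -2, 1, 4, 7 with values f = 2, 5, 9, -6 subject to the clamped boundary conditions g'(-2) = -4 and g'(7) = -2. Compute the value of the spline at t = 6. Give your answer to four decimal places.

Write σ_i for g''(x_i). With h_i = 3, 3, 3 and divided differences Δ_i = 1, 4/3, -5, the continuity of g' gives the tridiagonal system
  3·σ_0 + 12·σ_1 + 3·σ_2 = 6(Δ_1 - Δ_0) = 2
  3·σ_1 + 12·σ_2 + 3·σ_3 = 6(Δ_2 - Δ_1) = -38
Clamped end conditions give two more equations: 2h_0·σ_0 + h_0·σ_1 = 6(Δ_0 - g'(-2)) = 30 and h_2·σ_2 + 2h_2·σ_3 = 6(g'(7) - Δ_2) = 18.
Solving the tridiagonal system: σ_0 = 224/45, σ_1 = 2/45, σ_2 = -202/45, σ_3 = 236/45.
On [4, 7], g(t) = 9 - 47/15·(t - 4) - 101/45·(t - 4)² + 73/135·(t - 4)³.
With (t - 4) = 2: g(6) = -259/135.

-1.9185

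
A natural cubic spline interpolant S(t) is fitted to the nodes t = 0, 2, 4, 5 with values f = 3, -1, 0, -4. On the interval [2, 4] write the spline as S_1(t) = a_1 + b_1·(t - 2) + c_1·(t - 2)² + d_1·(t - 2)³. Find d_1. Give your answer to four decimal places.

With M_i denoting the second derivative at x_i, h_i = 2, 2, 1, and Δ_i = (y_(i+1) − y_i)/h_i = -2, 1/2, -4:
  2·M_0 + 8·M_1 + 2·M_2 = 6(Δ_1 - Δ_0) = 15
  2·M_1 + 6·M_2 + 1·M_3 = 6(Δ_2 - Δ_1) = -27
Natural end conditions: M_0 = M_3 = 0.
Solving the tridiagonal system: M_0 = 0, M_1 = 36/11, M_2 = -123/22, M_3 = 0.
On [2, 4], with S_1(t) = a_1 + b_1·(t - 2) + c_1·(t - 2)² + d_1·(t - 2)³: c_1 = M_1/2 = 18/11, d_1 = (M_2 - M_1)/(6h_1) = -65/88, b_1 = Δ_1 - h_1(2M_1 + M_2)/6 = 2/11.

-0.7386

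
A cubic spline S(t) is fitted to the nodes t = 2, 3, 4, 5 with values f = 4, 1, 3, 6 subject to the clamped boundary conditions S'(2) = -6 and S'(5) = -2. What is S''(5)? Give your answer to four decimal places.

Let M_i = S''(x_i). Step sizes h_i = 1, 1, 1; slopes of the chords Δ_i = (y_(i+1) - y_i)/h_i = -3, 2, 3.
  1·M_0 + 4·M_1 + 1·M_2 = 6(Δ_1 - Δ_0) = 30
  1·M_1 + 4·M_2 + 1·M_3 = 6(Δ_2 - Δ_1) = 6
Clamped end conditions give two more equations: 2h_0·M_0 + h_0·M_1 = 6(Δ_0 - S'(2)) = 18 and h_2·M_2 + 2h_2·M_3 = 6(S'(5) - Δ_2) = -30.
Forward elimination and back-substitution give M_0 = 20/3, M_1 = 14/3, M_2 = 14/3, M_3 = -52/3.

-17.3333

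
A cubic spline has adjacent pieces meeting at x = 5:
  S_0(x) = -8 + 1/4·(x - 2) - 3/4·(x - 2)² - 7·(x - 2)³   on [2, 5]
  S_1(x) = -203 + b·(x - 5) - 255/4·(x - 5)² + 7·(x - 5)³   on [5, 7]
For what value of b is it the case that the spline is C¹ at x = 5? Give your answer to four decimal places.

-193.2500

S_0'(x) = 1/4 - 3/2·(x - 2) - 21·(x - 2)², so S_0'(5) = -773/4. On the right, S_1'(5) = b, so b = -773/4.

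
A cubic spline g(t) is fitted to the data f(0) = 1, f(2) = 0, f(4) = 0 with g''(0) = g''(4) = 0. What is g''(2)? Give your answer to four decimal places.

0.3750

Put M_i = g'' at the i-th knot. Here h = (2, 2) and Δ = (-1/2, 0), so the interior equations h_(i-1)·M_(i-1) + 2(h_(i-1)+h_i)·M_i + h_i·M_(i+1) = 6(Δ_i − Δ_(i-1)) read
  2·M_0 + 8·M_1 + 2·M_2 = 6(Δ_1 - Δ_0) = 3
Natural end conditions: M_0 = M_2 = 0.
Forward elimination and back-substitution give M_0 = 0, M_1 = 3/8, M_2 = 0.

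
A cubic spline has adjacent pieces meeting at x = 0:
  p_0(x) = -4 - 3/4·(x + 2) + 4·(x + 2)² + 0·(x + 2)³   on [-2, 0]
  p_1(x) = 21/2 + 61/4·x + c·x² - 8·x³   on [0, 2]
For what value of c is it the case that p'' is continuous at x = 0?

p_0''(x) = 8 + 0·(x + 2), so p_0''(0) = 8. On the right, p_1''(0) = 2c, so c = 4.

4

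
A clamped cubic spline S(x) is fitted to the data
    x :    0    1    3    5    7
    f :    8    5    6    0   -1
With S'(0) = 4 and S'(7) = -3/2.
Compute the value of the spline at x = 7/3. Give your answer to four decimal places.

Put M_i = S'' at the i-th knot. Here h = (1, 2, 2, 2) and Δ = (-3, 1/2, -3, -1/2), so the interior equations h_(i-1)·M_(i-1) + 2(h_(i-1)+h_i)·M_i + h_i·M_(i+1) = 6(Δ_i − Δ_(i-1)) read
  1·M_0 + 6·M_1 + 2·M_2 = 6(Δ_1 - Δ_0) = 21
  2·M_1 + 8·M_2 + 2·M_3 = 6(Δ_2 - Δ_1) = -21
  2·M_2 + 8·M_3 + 2·M_4 = 6(Δ_3 - Δ_2) = 15
Clamped end conditions give two more equations: 2h_0·M_0 + h_0·M_1 = 6(Δ_0 - S'(0)) = -42 and h_3·M_3 + 2h_3·M_4 = 6(S'(7) - Δ_3) = -6.
Solving the tridiagonal system: M_0 = -2231/86, M_1 = 425/43, M_2 = -1063/172, M_3 = 373/86, M_4 = -631/172.
On [1, 3], S(x) = 5 - 693/172·(x - 1) + 425/86·(x - 1)² - 921/688·(x - 1)³.
With (x - 1) = 4/3: S(7/3) = 676/129.

5.2403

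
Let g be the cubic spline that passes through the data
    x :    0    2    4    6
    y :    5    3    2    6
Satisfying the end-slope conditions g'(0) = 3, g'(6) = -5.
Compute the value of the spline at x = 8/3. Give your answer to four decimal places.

Put σ_i = g'' at the i-th knot. Here h = (2, 2, 2) and Δ = (-1, -1/2, 2), so the interior equations h_(i-1)·σ_(i-1) + 2(h_(i-1)+h_i)·σ_i + h_i·σ_(i+1) = 6(Δ_i − Δ_(i-1)) read
  2·σ_0 + 8·σ_1 + 2·σ_2 = 6(Δ_1 - Δ_0) = 3
  2·σ_1 + 8·σ_2 + 2·σ_3 = 6(Δ_2 - Δ_1) = 15
Clamped end conditions give two more equations: 2h_0·σ_0 + h_0·σ_1 = 6(Δ_0 - g'(0)) = -24 and h_2·σ_2 + 2h_2·σ_3 = 6(g'(6) - Δ_2) = -42.
Hence σ_0 = -191/30, σ_1 = 11/15, σ_2 = 74/15, σ_3 = -389/30.
On [2, 4], g(x) = 3 - 79/30·(x - 2) + 11/30·(x - 2)² + 7/20·(x - 2)³.
With (x - 2) = 2/3: g(8/3) = 68/45.

1.5111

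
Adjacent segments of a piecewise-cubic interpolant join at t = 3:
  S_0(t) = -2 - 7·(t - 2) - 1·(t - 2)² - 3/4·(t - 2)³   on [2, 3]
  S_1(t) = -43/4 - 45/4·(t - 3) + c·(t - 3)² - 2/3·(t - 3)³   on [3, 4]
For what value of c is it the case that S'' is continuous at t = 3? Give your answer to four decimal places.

S_0''(t) = -2 - 9/2·(t - 2), so S_0''(3) = -13/2. On the right, S_1''(3) = 2c, so c = -13/4.

-3.2500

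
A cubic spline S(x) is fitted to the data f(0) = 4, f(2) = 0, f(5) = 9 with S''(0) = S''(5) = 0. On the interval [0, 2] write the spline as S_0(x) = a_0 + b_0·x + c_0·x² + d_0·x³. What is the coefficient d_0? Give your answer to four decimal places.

With σ_i denoting the second derivative at x_i, h_i = 2, 3, and Δ_i = (y_(i+1) − y_i)/h_i = -2, 3:
  2·σ_0 + 10·σ_1 + 3·σ_2 = 6(Δ_1 - Δ_0) = 30
Natural end conditions: σ_0 = σ_2 = 0.
Hence σ_0 = 0, σ_1 = 3, σ_2 = 0.
On [0, 2], with S_0(x) = a_0 + b_0·x + c_0·x² + d_0·x³: c_0 = σ_0/2 = 0, d_0 = (σ_1 - σ_0)/(6h_0) = 1/4, b_0 = Δ_0 - h_0(2σ_0 + σ_1)/6 = -3.

0.2500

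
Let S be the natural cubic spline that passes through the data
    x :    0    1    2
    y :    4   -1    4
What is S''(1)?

Write M_i for S''(x_i). With h_i = 1, 1 and divided differences Δ_i = -5, 5, the continuity of S' gives the tridiagonal system
  1·M_0 + 4·M_1 + 1·M_2 = 6(Δ_1 - Δ_0) = 60
Natural end conditions: M_0 = M_2 = 0.
Forward elimination and back-substitution give M_0 = 0, M_1 = 15, M_2 = 0.

15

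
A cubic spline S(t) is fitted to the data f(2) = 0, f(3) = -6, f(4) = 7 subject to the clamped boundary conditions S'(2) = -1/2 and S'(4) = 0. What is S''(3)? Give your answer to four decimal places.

With σ_i denoting the second derivative at x_i, h_i = 1, 1, and Δ_i = (y_(i+1) − y_i)/h_i = -6, 13:
  1·σ_0 + 4·σ_1 + 1·σ_2 = 6(Δ_1 - Δ_0) = 114
Clamped end conditions give two more equations: 2h_0·σ_0 + h_0·σ_1 = 6(Δ_0 - S'(2)) = -33 and h_1·σ_1 + 2h_1·σ_2 = 6(S'(4) - Δ_1) = -78.
Hence σ_0 = -179/4, σ_1 = 113/2, σ_2 = -269/4.

56.5000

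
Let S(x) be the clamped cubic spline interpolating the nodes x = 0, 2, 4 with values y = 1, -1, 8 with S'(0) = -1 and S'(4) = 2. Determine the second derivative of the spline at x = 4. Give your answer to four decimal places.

With m_i denoting the second derivative at x_i, h_i = 2, 2, and Δ_i = (y_(i+1) − y_i)/h_i = -1, 9/2:
  2·m_0 + 8·m_1 + 2·m_2 = 6(Δ_1 - Δ_0) = 33
Clamped end conditions give two more equations: 2h_0·m_0 + h_0·m_1 = 6(Δ_0 - S'(0)) = 0 and h_1·m_1 + 2h_1·m_2 = 6(S'(4) - Δ_1) = -15.
Solving the tridiagonal system: m_0 = -27/8, m_1 = 27/4, m_2 = -57/8.

-7.1250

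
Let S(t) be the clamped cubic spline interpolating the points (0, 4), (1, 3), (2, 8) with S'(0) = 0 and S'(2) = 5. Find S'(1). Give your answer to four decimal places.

1.7500

Let σ_i = S''(x_i). Step sizes h_i = 1, 1; slopes of the chords Δ_i = (y_(i+1) - y_i)/h_i = -1, 5.
  1·σ_0 + 4·σ_1 + 1·σ_2 = 6(Δ_1 - Δ_0) = 36
Clamped end conditions give two more equations: 2h_0·σ_0 + h_0·σ_1 = 6(Δ_0 - S'(0)) = -6 and h_1·σ_1 + 2h_1·σ_2 = 6(S'(2) - Δ_1) = 0.
Solving the tridiagonal system: σ_0 = -19/2, σ_1 = 13, σ_2 = -13/2.
On [1, 2], S'(t) = b_1 + 2c_1·(t - 1) + 3d_1·(t - 1)² with b_1 = Δ_1 - h_1(2σ_1 + σ_2)/6 = 7/4, c_1 = σ_1/2 = 13/2, d_1 = (σ_2 - σ_1)/(6h_1) = -13/4. So S'(1) = 7/4.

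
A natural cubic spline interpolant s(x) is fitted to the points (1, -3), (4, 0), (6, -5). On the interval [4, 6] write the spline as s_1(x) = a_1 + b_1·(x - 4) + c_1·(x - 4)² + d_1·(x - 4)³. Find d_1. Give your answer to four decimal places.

Write M_i for s''(x_i). With h_i = 3, 2 and divided differences Δ_i = 1, -5/2, the continuity of s' gives the tridiagonal system
  3·M_0 + 10·M_1 + 2·M_2 = 6(Δ_1 - Δ_0) = -21
Natural end conditions: M_0 = M_2 = 0.
Forward elimination and back-substitution give M_0 = 0, M_1 = -21/10, M_2 = 0.
On [4, 6], with s_1(x) = a_1 + b_1·(x - 4) + c_1·(x - 4)² + d_1·(x - 4)³: c_1 = M_1/2 = -21/20, d_1 = (M_2 - M_1)/(6h_1) = 7/40, b_1 = Δ_1 - h_1(2M_1 + M_2)/6 = -11/10.

0.1750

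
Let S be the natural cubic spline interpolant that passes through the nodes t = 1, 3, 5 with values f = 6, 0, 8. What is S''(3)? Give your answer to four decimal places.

With M_i denoting the second derivative at x_i, h_i = 2, 2, and Δ_i = (y_(i+1) − y_i)/h_i = -3, 4:
  2·M_0 + 8·M_1 + 2·M_2 = 6(Δ_1 - Δ_0) = 42
Natural end conditions: M_0 = M_2 = 0.
Solving the tridiagonal system: M_0 = 0, M_1 = 21/4, M_2 = 0.

5.2500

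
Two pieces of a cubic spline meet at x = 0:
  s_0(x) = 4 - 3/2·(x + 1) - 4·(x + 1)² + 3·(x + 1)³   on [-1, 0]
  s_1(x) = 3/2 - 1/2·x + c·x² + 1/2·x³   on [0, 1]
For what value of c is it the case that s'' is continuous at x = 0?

5

s_0''(x) = -8 + 18·(x + 1), so s_0''(0) = 10. On the right, s_1''(0) = 2c, so c = 5.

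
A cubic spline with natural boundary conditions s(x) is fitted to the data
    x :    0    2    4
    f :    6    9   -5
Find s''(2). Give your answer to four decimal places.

-6.3750

With M_i denoting the second derivative at x_i, h_i = 2, 2, and Δ_i = (y_(i+1) − y_i)/h_i = 3/2, -7:
  2·M_0 + 8·M_1 + 2·M_2 = 6(Δ_1 - Δ_0) = -51
Natural end conditions: M_0 = M_2 = 0.
Forward elimination and back-substitution give M_0 = 0, M_1 = -51/8, M_2 = 0.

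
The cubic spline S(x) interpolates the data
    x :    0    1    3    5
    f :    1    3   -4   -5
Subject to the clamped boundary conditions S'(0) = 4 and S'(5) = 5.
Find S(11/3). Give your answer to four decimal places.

-6.2303

Write M_i for S''(x_i). With h_i = 1, 2, 2 and divided differences Δ_i = 2, -7/2, -1/2, the continuity of S' gives the tridiagonal system
  1·M_0 + 6·M_1 + 2·M_2 = 6(Δ_1 - Δ_0) = -33
  2·M_1 + 8·M_2 + 2·M_3 = 6(Δ_2 - Δ_1) = 18
Clamped end conditions give two more equations: 2h_0·M_0 + h_0·M_1 = 6(Δ_0 - S'(0)) = -12 and h_2·M_2 + 2h_2·M_3 = 6(S'(5) - Δ_2) = 33.
Solving: M_0 = -74/23, M_1 = -128/23, M_2 = 83/46, M_3 = 169/23.
On [3, 5], S(x) = -4 - 191/46·(x - 3) + 83/92·(x - 3)² + 85/184·(x - 3)³.
With (x - 3) = 2/3: S(11/3) = -3869/621.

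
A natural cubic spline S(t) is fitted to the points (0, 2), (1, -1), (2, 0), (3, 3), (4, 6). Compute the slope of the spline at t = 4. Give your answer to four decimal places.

2.9286

Let M_i = S''(x_i). Step sizes h_i = 1, 1, 1, 1; slopes of the chords Δ_i = (y_(i+1) - y_i)/h_i = -3, 1, 3, 3.
  1·M_0 + 4·M_1 + 1·M_2 = 6(Δ_1 - Δ_0) = 24
  1·M_1 + 4·M_2 + 1·M_3 = 6(Δ_2 - Δ_1) = 12
  1·M_2 + 4·M_3 + 1·M_4 = 6(Δ_3 - Δ_2) = 0
Natural end conditions: M_0 = M_4 = 0.
Forward elimination and back-substitution give M_0 = 0, M_1 = 39/7, M_2 = 12/7, M_3 = -3/7, M_4 = 0.
On [3, 4], S'(t) = b_3 + 2c_3·(t - 3) + 3d_3·(t - 3)² with b_3 = Δ_3 - h_3(2M_3 + M_4)/6 = 22/7, c_3 = M_3/2 = -3/14, d_3 = (M_4 - M_3)/(6h_3) = 1/14. So S'(4) = 41/14.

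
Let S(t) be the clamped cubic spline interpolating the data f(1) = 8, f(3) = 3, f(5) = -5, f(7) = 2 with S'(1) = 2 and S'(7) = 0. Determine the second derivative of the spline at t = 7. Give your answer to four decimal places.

Write m_i for S''(x_i). With h_i = 2, 2, 2 and divided differences Δ_i = -5/2, -4, 7/2, the continuity of S' gives the tridiagonal system
  2·m_0 + 8·m_1 + 2·m_2 = 6(Δ_1 - Δ_0) = -9
  2·m_1 + 8·m_2 + 2·m_3 = 6(Δ_2 - Δ_1) = 45
Clamped end conditions give two more equations: 2h_0·m_0 + h_0·m_1 = 6(Δ_0 - S'(1)) = -27 and h_2·m_2 + 2h_2·m_3 = 6(S'(7) - Δ_2) = -21.
Hence m_0 = -88/15, m_1 = -53/30, m_2 = 253/30, m_3 = -142/15.

-9.4667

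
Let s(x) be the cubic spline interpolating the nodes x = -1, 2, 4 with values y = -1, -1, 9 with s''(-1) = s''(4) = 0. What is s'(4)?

Put M_i = s'' at the i-th knot. Here h = (3, 2) and Δ = (0, 5), so the interior equations h_(i-1)·M_(i-1) + 2(h_(i-1)+h_i)·M_i + h_i·M_(i+1) = 6(Δ_i − Δ_(i-1)) read
  3·M_0 + 10·M_1 + 2·M_2 = 6(Δ_1 - Δ_0) = 30
Natural end conditions: M_0 = M_2 = 0.
Forward elimination and back-substitution give M_0 = 0, M_1 = 3, M_2 = 0.
On [2, 4], s'(x) = b_1 + 2c_1·(x - 2) + 3d_1·(x - 2)² with b_1 = Δ_1 - h_1(2M_1 + M_2)/6 = 3, c_1 = M_1/2 = 3/2, d_1 = (M_2 - M_1)/(6h_1) = -1/4. So s'(4) = 6.

6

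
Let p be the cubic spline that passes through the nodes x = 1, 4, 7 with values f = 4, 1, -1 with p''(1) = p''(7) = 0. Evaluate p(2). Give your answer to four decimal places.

2.9259

Write M_i for p''(x_i). With h_i = 3, 3 and divided differences Δ_i = -1, -2/3, the continuity of p' gives the tridiagonal system
  3·M_0 + 12·M_1 + 3·M_2 = 6(Δ_1 - Δ_0) = 2
Natural end conditions: M_0 = M_2 = 0.
Solving: M_0 = 0, M_1 = 1/6, M_2 = 0.
On [1, 4], p(x) = 4 - 13/12·(x - 1) + 0·(x - 1)² + 1/108·(x - 1)³.
With (x - 1) = 1: p(2) = 79/27.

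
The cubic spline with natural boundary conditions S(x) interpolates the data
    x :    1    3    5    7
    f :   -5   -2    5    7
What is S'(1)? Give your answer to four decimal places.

0.8000

Write σ_i for S''(x_i). With h_i = 2, 2, 2 and divided differences Δ_i = 3/2, 7/2, 1, the continuity of S' gives the tridiagonal system
  2·σ_0 + 8·σ_1 + 2·σ_2 = 6(Δ_1 - Δ_0) = 12
  2·σ_1 + 8·σ_2 + 2·σ_3 = 6(Δ_2 - Δ_1) = -15
Natural end conditions: σ_0 = σ_3 = 0.
Hence σ_0 = 0, σ_1 = 21/10, σ_2 = -12/5, σ_3 = 0.
On [1, 3], S'(x) = b_0 + 2c_0·(x - 1) + 3d_0·(x - 1)² with b_0 = Δ_0 - h_0(2σ_0 + σ_1)/6 = 4/5, c_0 = σ_0/2 = 0, d_0 = (σ_1 - σ_0)/(6h_0) = 7/40. So S'(1) = 4/5.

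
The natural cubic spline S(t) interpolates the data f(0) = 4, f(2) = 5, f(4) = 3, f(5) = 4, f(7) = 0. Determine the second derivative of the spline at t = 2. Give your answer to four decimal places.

Put M_i = S'' at the i-th knot. Here h = (2, 2, 1, 2) and Δ = (1/2, -1, 1, -2), so the interior equations h_(i-1)·M_(i-1) + 2(h_(i-1)+h_i)·M_i + h_i·M_(i+1) = 6(Δ_i − Δ_(i-1)) read
  2·M_0 + 8·M_1 + 2·M_2 = 6(Δ_1 - Δ_0) = -9
  2·M_1 + 6·M_2 + 1·M_3 = 6(Δ_2 - Δ_1) = 12
  1·M_2 + 6·M_3 + 2·M_4 = 6(Δ_3 - Δ_2) = -18
Natural end conditions: M_0 = M_4 = 0.
Forward elimination and back-substitution give M_0 = 0, M_1 = -495/256, M_2 = 207/64, M_3 = -453/128, M_4 = 0.

-1.9336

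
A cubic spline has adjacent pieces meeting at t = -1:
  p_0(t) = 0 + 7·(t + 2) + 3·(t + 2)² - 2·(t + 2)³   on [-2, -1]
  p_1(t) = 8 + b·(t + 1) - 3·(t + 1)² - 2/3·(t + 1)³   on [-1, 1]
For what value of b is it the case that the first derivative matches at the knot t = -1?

7

p_0'(t) = 7 + 6·(t + 2) - 6·(t + 2)², so p_0'(-1) = 7. On the right, p_1'(-1) = b, so b = 7.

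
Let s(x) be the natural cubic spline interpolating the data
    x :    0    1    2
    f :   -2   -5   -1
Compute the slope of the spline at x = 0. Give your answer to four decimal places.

Put M_i = s'' at the i-th knot. Here h = (1, 1) and Δ = (-3, 4), so the interior equations h_(i-1)·M_(i-1) + 2(h_(i-1)+h_i)·M_i + h_i·M_(i+1) = 6(Δ_i − Δ_(i-1)) read
  1·M_0 + 4·M_1 + 1·M_2 = 6(Δ_1 - Δ_0) = 42
Natural end conditions: M_0 = M_2 = 0.
Solving the tridiagonal system: M_0 = 0, M_1 = 21/2, M_2 = 0.
On [0, 1], s'(x) = b_0 + 2c_0·x + 3d_0·x² with b_0 = Δ_0 - h_0(2M_0 + M_1)/6 = -19/4, c_0 = M_0/2 = 0, d_0 = (M_1 - M_0)/(6h_0) = 7/4. So s'(0) = -19/4.

-4.7500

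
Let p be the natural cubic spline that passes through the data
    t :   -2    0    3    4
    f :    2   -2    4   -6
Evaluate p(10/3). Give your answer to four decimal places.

1.3552

Let M_i = p''(x_i). Step sizes h_i = 2, 3, 1; slopes of the chords Δ_i = (y_(i+1) - y_i)/h_i = -2, 2, -10.
  2·M_0 + 10·M_1 + 3·M_2 = 6(Δ_1 - Δ_0) = 24
  3·M_1 + 8·M_2 + 1·M_3 = 6(Δ_2 - Δ_1) = -72
Natural end conditions: M_0 = M_3 = 0.
Solving the tridiagonal system: M_0 = 0, M_1 = 408/71, M_2 = -792/71, M_3 = 0.
On [3, 4], p(t) = 4 - 446/71·(t - 3) - 396/71·(t - 3)² + 132/71·(t - 3)³.
With (t - 3) = 1/3: p(10/3) = 866/639.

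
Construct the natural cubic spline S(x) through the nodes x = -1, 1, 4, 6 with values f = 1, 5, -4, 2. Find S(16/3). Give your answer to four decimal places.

Let m_i = S''(x_i). Step sizes h_i = 2, 3, 2; slopes of the chords Δ_i = (y_(i+1) - y_i)/h_i = 2, -3, 3.
  2·m_0 + 10·m_1 + 3·m_2 = 6(Δ_1 - Δ_0) = -30
  3·m_1 + 10·m_2 + 2·m_3 = 6(Δ_2 - Δ_1) = 36
Natural end conditions: m_0 = m_3 = 0.
Forward elimination and back-substitution give m_0 = 0, m_1 = -408/91, m_2 = 450/91, m_3 = 0.
On [4, 6], S(x) = -4 - 27/91·(x - 4) + 225/91·(x - 4)² - 75/182·(x - 4)³.
With (x - 4) = 4/3: S(16/3) = -800/819.

-0.9768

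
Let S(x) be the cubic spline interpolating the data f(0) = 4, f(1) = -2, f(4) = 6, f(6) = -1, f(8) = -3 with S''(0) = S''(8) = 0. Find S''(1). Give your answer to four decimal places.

9.1978

Write σ_i for S''(x_i). With h_i = 1, 3, 2, 2 and divided differences Δ_i = -6, 8/3, -7/2, -1, the continuity of S' gives the tridiagonal system
  1·σ_0 + 8·σ_1 + 3·σ_2 = 6(Δ_1 - Δ_0) = 52
  3·σ_1 + 10·σ_2 + 2·σ_3 = 6(Δ_2 - Δ_1) = -37
  2·σ_2 + 8·σ_3 + 2·σ_4 = 6(Δ_3 - Δ_2) = 15
Natural end conditions: σ_0 = σ_4 = 0.
Forward elimination and back-substitution give σ_0 = 0, σ_1 = 2465/268, σ_2 = -482/67, σ_3 = 1969/536, σ_4 = 0.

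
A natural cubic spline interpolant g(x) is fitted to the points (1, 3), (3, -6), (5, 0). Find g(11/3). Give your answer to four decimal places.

Put M_i = g'' at the i-th knot. Here h = (2, 2) and Δ = (-9/2, 3), so the interior equations h_(i-1)·M_(i-1) + 2(h_(i-1)+h_i)·M_i + h_i·M_(i+1) = 6(Δ_i − Δ_(i-1)) read
  2·M_0 + 8·M_1 + 2·M_2 = 6(Δ_1 - Δ_0) = 45
Natural end conditions: M_0 = M_2 = 0.
Solving the tridiagonal system: M_0 = 0, M_1 = 45/8, M_2 = 0.
On [3, 5], g(x) = -6 - 3/4·(x - 3) + 45/16·(x - 3)² - 15/32·(x - 3)³.
With (x - 3) = 2/3: g(11/3) = -97/18.

-5.3889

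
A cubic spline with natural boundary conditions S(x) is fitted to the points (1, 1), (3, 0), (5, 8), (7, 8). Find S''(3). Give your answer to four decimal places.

Put M_i = S'' at the i-th knot. Here h = (2, 2, 2) and Δ = (-1/2, 4, 0), so the interior equations h_(i-1)·M_(i-1) + 2(h_(i-1)+h_i)·M_i + h_i·M_(i+1) = 6(Δ_i − Δ_(i-1)) read
  2·M_0 + 8·M_1 + 2·M_2 = 6(Δ_1 - Δ_0) = 27
  2·M_1 + 8·M_2 + 2·M_3 = 6(Δ_2 - Δ_1) = -24
Natural end conditions: M_0 = M_3 = 0.
Forward elimination and back-substitution give M_0 = 0, M_1 = 22/5, M_2 = -41/10, M_3 = 0.

4.4000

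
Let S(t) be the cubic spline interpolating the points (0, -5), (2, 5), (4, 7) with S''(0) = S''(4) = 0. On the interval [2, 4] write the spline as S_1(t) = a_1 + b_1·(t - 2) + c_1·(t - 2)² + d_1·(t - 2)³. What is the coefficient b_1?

3

Write M_i for S''(x_i). With h_i = 2, 2 and divided differences Δ_i = 5, 1, the continuity of S' gives the tridiagonal system
  2·M_0 + 8·M_1 + 2·M_2 = 6(Δ_1 - Δ_0) = -24
Natural end conditions: M_0 = M_2 = 0.
Hence M_0 = 0, M_1 = -3, M_2 = 0.
On [2, 4], with S_1(t) = a_1 + b_1·(t - 2) + c_1·(t - 2)² + d_1·(t - 2)³: c_1 = M_1/2 = -3/2, d_1 = (M_2 - M_1)/(6h_1) = 1/4, b_1 = Δ_1 - h_1(2M_1 + M_2)/6 = 3.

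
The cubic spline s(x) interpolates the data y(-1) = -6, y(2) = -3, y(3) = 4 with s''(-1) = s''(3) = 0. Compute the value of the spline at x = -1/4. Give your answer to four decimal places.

With M_i denoting the second derivative at x_i, h_i = 3, 1, and Δ_i = (y_(i+1) − y_i)/h_i = 1, 7:
  3·M_0 + 8·M_1 + 1·M_2 = 6(Δ_1 - Δ_0) = 36
Natural end conditions: M_0 = M_2 = 0.
Solving: M_0 = 0, M_1 = 9/2, M_2 = 0.
On [-1, 2], s(x) = -6 - 5/4·(x + 1) + 0·(x + 1)² + 1/4·(x + 1)³.
With (x + 1) = 3/4: s(-1/4) = -1749/256.

-6.8320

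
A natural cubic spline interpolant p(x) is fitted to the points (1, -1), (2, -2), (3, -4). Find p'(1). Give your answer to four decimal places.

Write M_i for p''(x_i). With h_i = 1, 1 and divided differences Δ_i = -1, -2, the continuity of p' gives the tridiagonal system
  1·M_0 + 4·M_1 + 1·M_2 = 6(Δ_1 - Δ_0) = -6
Natural end conditions: M_0 = M_2 = 0.
Forward elimination and back-substitution give M_0 = 0, M_1 = -3/2, M_2 = 0.
On [1, 2], p'(x) = b_0 + 2c_0·(x - 1) + 3d_0·(x - 1)² with b_0 = Δ_0 - h_0(2M_0 + M_1)/6 = -3/4, c_0 = M_0/2 = 0, d_0 = (M_1 - M_0)/(6h_0) = -1/4. So p'(1) = -3/4.

-0.7500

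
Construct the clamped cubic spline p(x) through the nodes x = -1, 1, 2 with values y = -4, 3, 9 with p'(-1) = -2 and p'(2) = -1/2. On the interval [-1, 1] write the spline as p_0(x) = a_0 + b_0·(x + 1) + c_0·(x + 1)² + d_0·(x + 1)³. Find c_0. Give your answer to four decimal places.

3.1250

Put m_i = p'' at the i-th knot. Here h = (2, 1) and Δ = (7/2, 6), so the interior equations h_(i-1)·m_(i-1) + 2(h_(i-1)+h_i)·m_i + h_i·m_(i+1) = 6(Δ_i − Δ_(i-1)) read
  2·m_0 + 6·m_1 + 1·m_2 = 6(Δ_1 - Δ_0) = 15
Clamped end conditions give two more equations: 2h_0·m_0 + h_0·m_1 = 6(Δ_0 - p'(-1)) = 33 and h_1·m_1 + 2h_1·m_2 = 6(p'(2) - Δ_1) = -39.
Solving: m_0 = 25/4, m_1 = 4, m_2 = -43/2.
On [-1, 1], with p_0(x) = a_0 + b_0·(x + 1) + c_0·(x + 1)² + d_0·(x + 1)³: c_0 = m_0/2 = 25/8, d_0 = (m_1 - m_0)/(6h_0) = -3/16, b_0 = Δ_0 - h_0(2m_0 + m_1)/6 = -2.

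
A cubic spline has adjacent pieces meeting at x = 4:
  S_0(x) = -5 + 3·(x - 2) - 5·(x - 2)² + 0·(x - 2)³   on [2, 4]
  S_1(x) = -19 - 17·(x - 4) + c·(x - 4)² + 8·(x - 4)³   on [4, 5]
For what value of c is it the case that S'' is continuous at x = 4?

S_0''(x) = -10 + 0·(x - 2), so S_0''(4) = -10. On the right, S_1''(4) = 2c, so c = -5.

-5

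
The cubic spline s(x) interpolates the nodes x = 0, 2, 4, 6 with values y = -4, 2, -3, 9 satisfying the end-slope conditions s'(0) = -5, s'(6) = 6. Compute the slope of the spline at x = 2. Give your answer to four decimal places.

1.4333

With m_i denoting the second derivative at x_i, h_i = 2, 2, 2, and Δ_i = (y_(i+1) − y_i)/h_i = 3, -5/2, 6:
  2·m_0 + 8·m_1 + 2·m_2 = 6(Δ_1 - Δ_0) = -33
  2·m_1 + 8·m_2 + 2·m_3 = 6(Δ_2 - Δ_1) = 51
Clamped end conditions give two more equations: 2h_0·m_0 + h_0·m_1 = 6(Δ_0 - s'(0)) = 48 and h_2·m_2 + 2h_2·m_3 = 6(s'(6) - Δ_2) = 0.
Solving the tridiagonal system: m_0 = 527/30, m_1 = -167/15, m_2 = 157/15, m_3 = -157/30.
On [2, 4], s'(x) = b_1 + 2c_1·(x - 2) + 3d_1·(x - 2)² with b_1 = Δ_1 - h_1(2m_1 + m_2)/6 = 43/30, c_1 = m_1/2 = -167/30, d_1 = (m_2 - m_1)/(6h_1) = 9/5. So s'(2) = 43/30.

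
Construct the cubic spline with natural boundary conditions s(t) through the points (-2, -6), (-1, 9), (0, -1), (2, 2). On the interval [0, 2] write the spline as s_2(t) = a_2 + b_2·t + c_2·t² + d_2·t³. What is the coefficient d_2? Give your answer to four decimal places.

-1.5435

Put σ_i = s'' at the i-th knot. Here h = (1, 1, 2) and Δ = (15, -10, 3/2), so the interior equations h_(i-1)·σ_(i-1) + 2(h_(i-1)+h_i)·σ_i + h_i·σ_(i+1) = 6(Δ_i − Δ_(i-1)) read
  1·σ_0 + 4·σ_1 + 1·σ_2 = 6(Δ_1 - Δ_0) = -150
  1·σ_1 + 6·σ_2 + 2·σ_3 = 6(Δ_2 - Δ_1) = 69
Natural end conditions: σ_0 = σ_3 = 0.
Solving: σ_0 = 0, σ_1 = -969/23, σ_2 = 426/23, σ_3 = 0.
On [0, 2], with s_2(t) = a_2 + b_2·t + c_2·t² + d_2·t³: c_2 = σ_2/2 = 213/23, d_2 = (σ_3 - σ_2)/(6h_2) = -71/46, b_2 = Δ_2 - h_2(2σ_2 + σ_3)/6 = -499/46.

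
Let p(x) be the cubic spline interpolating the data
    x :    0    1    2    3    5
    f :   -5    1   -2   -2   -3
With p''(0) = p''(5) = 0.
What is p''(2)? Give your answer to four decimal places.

With σ_i denoting the second derivative at x_i, h_i = 1, 1, 1, 2, and Δ_i = (y_(i+1) − y_i)/h_i = 6, -3, 0, -1/2:
  1·σ_0 + 4·σ_1 + 1·σ_2 = 6(Δ_1 - Δ_0) = -54
  1·σ_1 + 4·σ_2 + 1·σ_3 = 6(Δ_2 - Δ_1) = 18
  1·σ_2 + 6·σ_3 + 2·σ_4 = 6(Δ_3 - Δ_2) = -3
Natural end conditions: σ_0 = σ_4 = 0.
Solving the tridiagonal system: σ_0 = 0, σ_1 = -1353/86, σ_2 = 384/43, σ_3 = -171/86, σ_4 = 0.

8.9302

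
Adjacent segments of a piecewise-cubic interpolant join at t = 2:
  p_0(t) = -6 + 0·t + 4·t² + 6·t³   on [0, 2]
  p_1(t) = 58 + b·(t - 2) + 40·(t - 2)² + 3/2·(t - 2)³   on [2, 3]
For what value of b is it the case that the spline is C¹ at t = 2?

p_0'(t) = 0 + 8·t + 18·t², so p_0'(2) = 88. On the right, p_1'(2) = b, so b = 88.

88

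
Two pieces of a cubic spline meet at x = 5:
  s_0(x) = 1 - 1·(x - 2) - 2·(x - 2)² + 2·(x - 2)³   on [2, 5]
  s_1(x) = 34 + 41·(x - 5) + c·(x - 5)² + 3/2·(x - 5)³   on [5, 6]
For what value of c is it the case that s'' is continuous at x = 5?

16

s_0''(x) = -4 + 12·(x - 2), so s_0''(5) = 32. On the right, s_1''(5) = 2c, so c = 16.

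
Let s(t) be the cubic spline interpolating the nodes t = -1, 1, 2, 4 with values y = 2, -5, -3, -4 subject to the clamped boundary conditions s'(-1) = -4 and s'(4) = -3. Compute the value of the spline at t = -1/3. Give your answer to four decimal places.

Let M_i = s''(x_i). Step sizes h_i = 2, 1, 2; slopes of the chords Δ_i = (y_(i+1) - y_i)/h_i = -7/2, 2, -1/2.
  2·M_0 + 6·M_1 + 1·M_2 = 6(Δ_1 - Δ_0) = 33
  1·M_1 + 6·M_2 + 2·M_3 = 6(Δ_2 - Δ_1) = -15
Clamped end conditions give two more equations: 2h_0·M_0 + h_0·M_1 = 6(Δ_0 - s'(-1)) = 3 and h_2·M_2 + 2h_2·M_3 = 6(s'(4) - Δ_2) = -15.
Solving the tridiagonal system: M_0 = -43/16, M_1 = 55/8, M_2 = -23/8, M_3 = -37/16.
On [-1, 1], s(t) = 2 - 4·(t + 1) - 43/32·(t + 1)² + 51/64·(t + 1)³.
With (t + 1) = 2/3: s(-1/3) = -37/36.

-1.0278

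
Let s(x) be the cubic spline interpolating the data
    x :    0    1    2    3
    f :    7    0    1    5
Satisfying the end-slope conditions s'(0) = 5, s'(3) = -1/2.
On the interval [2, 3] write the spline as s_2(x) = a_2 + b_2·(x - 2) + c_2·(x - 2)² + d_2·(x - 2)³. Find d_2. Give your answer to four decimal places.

Let σ_i = s''(x_i). Step sizes h_i = 1, 1, 1; slopes of the chords Δ_i = (y_(i+1) - y_i)/h_i = -7, 1, 4.
  1·σ_0 + 4·σ_1 + 1·σ_2 = 6(Δ_1 - Δ_0) = 48
  1·σ_1 + 4·σ_2 + 1·σ_3 = 6(Δ_2 - Δ_1) = 18
Clamped end conditions give two more equations: 2h_0·σ_0 + h_0·σ_1 = 6(Δ_0 - s'(0)) = -72 and h_2·σ_2 + 2h_2·σ_3 = 6(s'(3) - Δ_2) = -27.
Forward elimination and back-substitution give σ_0 = -143/3, σ_1 = 70/3, σ_2 = 7/3, σ_3 = -44/3.
On [2, 3], with s_2(x) = a_2 + b_2·(x - 2) + c_2·(x - 2)² + d_2·(x - 2)³: c_2 = σ_2/2 = 7/6, d_2 = (σ_3 - σ_2)/(6h_2) = -17/6, b_2 = Δ_2 - h_2(2σ_2 + σ_3)/6 = 17/3.

-2.8333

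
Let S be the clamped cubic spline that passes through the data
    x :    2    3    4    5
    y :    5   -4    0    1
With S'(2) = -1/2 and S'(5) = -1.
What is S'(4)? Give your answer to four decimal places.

5.2333

Put m_i = S'' at the i-th knot. Here h = (1, 1, 1) and Δ = (-9, 4, 1), so the interior equations h_(i-1)·m_(i-1) + 2(h_(i-1)+h_i)·m_i + h_i·m_(i+1) = 6(Δ_i − Δ_(i-1)) read
  1·m_0 + 4·m_1 + 1·m_2 = 6(Δ_1 - Δ_0) = 78
  1·m_1 + 4·m_2 + 1·m_3 = 6(Δ_2 - Δ_1) = -18
Clamped end conditions give two more equations: 2h_0·m_0 + h_0·m_1 = 6(Δ_0 - S'(2)) = -51 and h_2·m_2 + 2h_2·m_3 = 6(S'(5) - Δ_2) = -12.
Solving: m_0 = -632/15, m_1 = 499/15, m_2 = -194/15, m_3 = 7/15.
On [4, 5], S'(x) = b_2 + 2c_2·(x - 4) + 3d_2·(x - 4)² with b_2 = Δ_2 - h_2(2m_2 + m_3)/6 = 157/30, c_2 = m_2/2 = -97/15, d_2 = (m_3 - m_2)/(6h_2) = 67/30. So S'(4) = 157/30.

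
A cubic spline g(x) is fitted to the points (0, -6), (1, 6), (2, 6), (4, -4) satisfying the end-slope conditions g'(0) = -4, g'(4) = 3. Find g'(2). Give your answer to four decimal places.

Put M_i = g'' at the i-th knot. Here h = (1, 1, 2) and Δ = (12, 0, -5), so the interior equations h_(i-1)·M_(i-1) + 2(h_(i-1)+h_i)·M_i + h_i·M_(i+1) = 6(Δ_i − Δ_(i-1)) read
  1·M_0 + 4·M_1 + 1·M_2 = 6(Δ_1 - Δ_0) = -72
  1·M_1 + 6·M_2 + 2·M_3 = 6(Δ_2 - Δ_1) = -30
Clamped end conditions give two more equations: 2h_0·M_0 + h_0·M_1 = 6(Δ_0 - g'(0)) = 96 and h_2·M_2 + 2h_2·M_3 = 6(g'(4) - Δ_2) = 48.
Solving: M_0 = 710/11, M_1 = -364/11, M_2 = -46/11, M_3 = 155/11.
On [2, 4], g'(x) = b_2 + 2c_2·(x - 2) + 3d_2·(x - 2)² with b_2 = Δ_2 - h_2(2M_2 + M_3)/6 = -76/11, c_2 = M_2/2 = -23/11, d_2 = (M_3 - M_2)/(6h_2) = 67/44. So g'(2) = -76/11.

-6.9091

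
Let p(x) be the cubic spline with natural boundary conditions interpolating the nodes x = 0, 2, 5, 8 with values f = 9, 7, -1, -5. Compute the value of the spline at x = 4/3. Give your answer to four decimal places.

7.9870

With m_i denoting the second derivative at x_i, h_i = 2, 3, 3, and Δ_i = (y_(i+1) − y_i)/h_i = -1, -8/3, -4/3:
  2·m_0 + 10·m_1 + 3·m_2 = 6(Δ_1 - Δ_0) = -10
  3·m_1 + 12·m_2 + 3·m_3 = 6(Δ_2 - Δ_1) = 8
Natural end conditions: m_0 = m_3 = 0.
Forward elimination and back-substitution give m_0 = 0, m_1 = -48/37, m_2 = 110/111, m_3 = 0.
On [0, 2], p(x) = 9 - 21/37·x + 0·x² - 4/37·x³.
With x = 4/3: p(4/3) = 7979/999.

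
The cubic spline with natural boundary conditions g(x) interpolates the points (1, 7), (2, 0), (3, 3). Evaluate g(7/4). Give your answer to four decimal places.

0.9297

With m_i denoting the second derivative at x_i, h_i = 1, 1, and Δ_i = (y_(i+1) − y_i)/h_i = -7, 3:
  1·m_0 + 4·m_1 + 1·m_2 = 6(Δ_1 - Δ_0) = 60
Natural end conditions: m_0 = m_2 = 0.
Solving the tridiagonal system: m_0 = 0, m_1 = 15, m_2 = 0.
On [1, 2], g(x) = 7 - 19/2·(x - 1) + 0·(x - 1)² + 5/2·(x - 1)³.
With (x - 1) = 3/4: g(7/4) = 119/128.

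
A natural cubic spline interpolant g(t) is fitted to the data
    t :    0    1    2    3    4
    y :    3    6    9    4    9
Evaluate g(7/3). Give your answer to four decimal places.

With M_i denoting the second derivative at x_i, h_i = 1, 1, 1, 1, and Δ_i = (y_(i+1) − y_i)/h_i = 3, 3, -5, 5:
  1·M_0 + 4·M_1 + 1·M_2 = 6(Δ_1 - Δ_0) = 0
  1·M_1 + 4·M_2 + 1·M_3 = 6(Δ_2 - Δ_1) = -48
  1·M_2 + 4·M_3 + 1·M_4 = 6(Δ_3 - Δ_2) = 60
Natural end conditions: M_0 = M_4 = 0.
Forward elimination and back-substitution give M_0 = 0, M_1 = 9/2, M_2 = -18, M_3 = 39/2, M_4 = 0.
On [2, 3], g(t) = 9 - 9/4·(t - 2) - 9·(t - 2)² + 25/4·(t - 2)³.
With (t - 2) = 1/3: g(7/3) = 202/27.

7.4815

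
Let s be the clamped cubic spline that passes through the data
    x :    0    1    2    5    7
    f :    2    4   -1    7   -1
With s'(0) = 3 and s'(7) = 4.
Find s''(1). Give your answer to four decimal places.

Let M_i = s''(x_i). Step sizes h_i = 1, 1, 3, 2; slopes of the chords Δ_i = (y_(i+1) - y_i)/h_i = 2, -5, 8/3, -4.
  1·M_0 + 4·M_1 + 1·M_2 = 6(Δ_1 - Δ_0) = -42
  1·M_1 + 8·M_2 + 3·M_3 = 6(Δ_2 - Δ_1) = 46
  3·M_2 + 10·M_3 + 2·M_4 = 6(Δ_3 - Δ_2) = -40
Clamped end conditions give two more equations: 2h_0·M_0 + h_0·M_1 = 6(Δ_0 - s'(0)) = -6 and h_3·M_3 + 2h_3·M_4 = 6(s'(7) - Δ_3) = 48.
Solving the tridiagonal system: M_0 = 598/141, M_1 = -2042/141, M_2 = 1648/141, M_3 = -1552/141, M_4 = 2468/141.

-14.4823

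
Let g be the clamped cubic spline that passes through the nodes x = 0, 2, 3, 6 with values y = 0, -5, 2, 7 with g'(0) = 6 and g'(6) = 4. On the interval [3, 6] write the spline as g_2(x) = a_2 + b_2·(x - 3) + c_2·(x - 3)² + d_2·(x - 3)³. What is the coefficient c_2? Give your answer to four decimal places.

-4.4048

Let M_i = g''(x_i). Step sizes h_i = 2, 1, 3; slopes of the chords Δ_i = (y_(i+1) - y_i)/h_i = -5/2, 7, 5/3.
  2·M_0 + 6·M_1 + 1·M_2 = 6(Δ_1 - Δ_0) = 57
  1·M_1 + 8·M_2 + 3·M_3 = 6(Δ_2 - Δ_1) = -32
Clamped end conditions give two more equations: 2h_0·M_0 + h_0·M_1 = 6(Δ_0 - g'(0)) = -51 and h_2·M_2 + 2h_2·M_3 = 6(g'(6) - Δ_2) = 14.
Hence M_0 = -919/42, M_1 = 767/42, M_2 = -185/21, M_3 = 283/42.
On [3, 6], with g_2(x) = a_2 + b_2·(x - 3) + c_2·(x - 3)² + d_2·(x - 3)³: c_2 = M_2/2 = -185/42, d_2 = (M_3 - M_2)/(6h_2) = 653/756, b_2 = Δ_2 - h_2(2M_2 + M_3)/6 = 199/28.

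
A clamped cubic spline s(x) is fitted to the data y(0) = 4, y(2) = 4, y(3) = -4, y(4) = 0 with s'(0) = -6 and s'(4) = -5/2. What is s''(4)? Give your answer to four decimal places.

Put M_i = s'' at the i-th knot. Here h = (2, 1, 1) and Δ = (0, -8, 4), so the interior equations h_(i-1)·M_(i-1) + 2(h_(i-1)+h_i)·M_i + h_i·M_(i+1) = 6(Δ_i − Δ_(i-1)) read
  2·M_0 + 6·M_1 + 1·M_2 = 6(Δ_1 - Δ_0) = -48
  1·M_1 + 4·M_2 + 1·M_3 = 6(Δ_2 - Δ_1) = 72
Clamped end conditions give two more equations: 2h_0·M_0 + h_0·M_1 = 6(Δ_0 - s'(0)) = 36 and h_2·M_2 + 2h_2·M_3 = 6(s'(4) - Δ_2) = -39.
Solving: M_0 = 413/22, M_1 = -215/11, M_2 = 349/11, M_3 = -389/11.

-35.3636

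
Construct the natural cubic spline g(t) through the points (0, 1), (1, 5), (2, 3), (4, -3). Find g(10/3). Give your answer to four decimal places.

With m_i denoting the second derivative at x_i, h_i = 1, 1, 2, and Δ_i = (y_(i+1) − y_i)/h_i = 4, -2, -3:
  1·m_0 + 4·m_1 + 1·m_2 = 6(Δ_1 - Δ_0) = -36
  1·m_1 + 6·m_2 + 2·m_3 = 6(Δ_2 - Δ_1) = -6
Natural end conditions: m_0 = m_3 = 0.
Hence m_0 = 0, m_1 = -210/23, m_2 = 12/23, m_3 = 0.
On [2, 4], g(t) = 3 - 77/23·(t - 2) + 6/23·(t - 2)² - 1/23·(t - 2)³.
With (t - 2) = 4/3: g(10/3) = -685/621.

-1.1031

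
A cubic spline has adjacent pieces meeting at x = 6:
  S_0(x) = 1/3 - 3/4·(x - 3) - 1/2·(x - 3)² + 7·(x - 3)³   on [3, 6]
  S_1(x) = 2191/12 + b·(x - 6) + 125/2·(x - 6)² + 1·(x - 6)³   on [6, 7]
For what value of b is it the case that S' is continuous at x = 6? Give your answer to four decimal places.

185.2500

S_0'(x) = -3/4 - 1·(x - 3) + 21·(x - 3)², so S_0'(6) = 741/4. On the right, S_1'(6) = b, so b = 741/4.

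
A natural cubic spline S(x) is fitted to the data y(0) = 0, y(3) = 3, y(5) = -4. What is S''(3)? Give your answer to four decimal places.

With m_i denoting the second derivative at x_i, h_i = 3, 2, and Δ_i = (y_(i+1) − y_i)/h_i = 1, -7/2:
  3·m_0 + 10·m_1 + 2·m_2 = 6(Δ_1 - Δ_0) = -27
Natural end conditions: m_0 = m_2 = 0.
Solving: m_0 = 0, m_1 = -27/10, m_2 = 0.

-2.7000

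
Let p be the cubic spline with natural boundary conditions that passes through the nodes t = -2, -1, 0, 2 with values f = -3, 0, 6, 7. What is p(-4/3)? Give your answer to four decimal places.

With m_i denoting the second derivative at x_i, h_i = 1, 1, 2, and Δ_i = (y_(i+1) − y_i)/h_i = 3, 6, 1/2:
  1·m_0 + 4·m_1 + 1·m_2 = 6(Δ_1 - Δ_0) = 18
  1·m_1 + 6·m_2 + 2·m_3 = 6(Δ_2 - Δ_1) = -33
Natural end conditions: m_0 = m_3 = 0.
Hence m_0 = 0, m_1 = 141/23, m_2 = -150/23, m_3 = 0.
On [-2, -1], p(t) = -3 + 91/46·(t + 2) + 0·(t + 2)² + 47/46·(t + 2)³.
With (t + 2) = 2/3: p(-4/3) = -856/621.

-1.3784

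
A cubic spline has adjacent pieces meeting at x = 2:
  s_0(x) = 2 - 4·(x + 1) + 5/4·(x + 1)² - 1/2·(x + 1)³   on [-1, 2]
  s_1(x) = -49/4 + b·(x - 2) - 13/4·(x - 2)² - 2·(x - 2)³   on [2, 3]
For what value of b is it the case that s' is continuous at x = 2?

s_0'(x) = -4 + 5/2·(x + 1) - 3/2·(x + 1)², so s_0'(2) = -10. On the right, s_1'(2) = b, so b = -10.

-10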